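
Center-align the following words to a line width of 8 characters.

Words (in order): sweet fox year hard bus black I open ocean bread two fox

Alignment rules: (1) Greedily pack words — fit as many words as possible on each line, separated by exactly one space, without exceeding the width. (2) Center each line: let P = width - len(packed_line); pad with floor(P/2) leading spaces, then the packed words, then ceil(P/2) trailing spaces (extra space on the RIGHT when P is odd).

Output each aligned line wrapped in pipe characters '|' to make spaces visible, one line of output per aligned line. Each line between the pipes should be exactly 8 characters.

Line 1: ['sweet'] (min_width=5, slack=3)
Line 2: ['fox', 'year'] (min_width=8, slack=0)
Line 3: ['hard', 'bus'] (min_width=8, slack=0)
Line 4: ['black', 'I'] (min_width=7, slack=1)
Line 5: ['open'] (min_width=4, slack=4)
Line 6: ['ocean'] (min_width=5, slack=3)
Line 7: ['bread'] (min_width=5, slack=3)
Line 8: ['two', 'fox'] (min_width=7, slack=1)

Answer: | sweet  |
|fox year|
|hard bus|
|black I |
|  open  |
| ocean  |
| bread  |
|two fox |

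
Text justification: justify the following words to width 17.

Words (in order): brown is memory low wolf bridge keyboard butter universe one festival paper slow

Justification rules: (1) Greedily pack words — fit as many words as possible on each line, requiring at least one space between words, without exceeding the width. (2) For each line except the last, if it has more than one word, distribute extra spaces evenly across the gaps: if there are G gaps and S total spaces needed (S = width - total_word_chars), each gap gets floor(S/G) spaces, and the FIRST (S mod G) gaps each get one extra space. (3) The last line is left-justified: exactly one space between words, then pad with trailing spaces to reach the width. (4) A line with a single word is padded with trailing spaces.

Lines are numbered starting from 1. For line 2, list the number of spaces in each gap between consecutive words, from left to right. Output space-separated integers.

Line 1: ['brown', 'is', 'memory'] (min_width=15, slack=2)
Line 2: ['low', 'wolf', 'bridge'] (min_width=15, slack=2)
Line 3: ['keyboard', 'butter'] (min_width=15, slack=2)
Line 4: ['universe', 'one'] (min_width=12, slack=5)
Line 5: ['festival', 'paper'] (min_width=14, slack=3)
Line 6: ['slow'] (min_width=4, slack=13)

Answer: 2 2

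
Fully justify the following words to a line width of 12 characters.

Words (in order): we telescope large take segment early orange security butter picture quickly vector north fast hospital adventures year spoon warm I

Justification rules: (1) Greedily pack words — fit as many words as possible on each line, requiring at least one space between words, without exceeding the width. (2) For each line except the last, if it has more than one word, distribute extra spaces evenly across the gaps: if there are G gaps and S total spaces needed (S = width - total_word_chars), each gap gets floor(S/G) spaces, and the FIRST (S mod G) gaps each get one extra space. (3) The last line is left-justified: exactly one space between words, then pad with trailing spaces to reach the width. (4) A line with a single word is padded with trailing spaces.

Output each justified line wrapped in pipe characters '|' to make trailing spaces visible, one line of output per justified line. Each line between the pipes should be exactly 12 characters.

Answer: |we telescope|
|large   take|
|segment     |
|early orange|
|security    |
|butter      |
|picture     |
|quickly     |
|vector north|
|fast        |
|hospital    |
|adventures  |
|year   spoon|
|warm I      |

Derivation:
Line 1: ['we', 'telescope'] (min_width=12, slack=0)
Line 2: ['large', 'take'] (min_width=10, slack=2)
Line 3: ['segment'] (min_width=7, slack=5)
Line 4: ['early', 'orange'] (min_width=12, slack=0)
Line 5: ['security'] (min_width=8, slack=4)
Line 6: ['butter'] (min_width=6, slack=6)
Line 7: ['picture'] (min_width=7, slack=5)
Line 8: ['quickly'] (min_width=7, slack=5)
Line 9: ['vector', 'north'] (min_width=12, slack=0)
Line 10: ['fast'] (min_width=4, slack=8)
Line 11: ['hospital'] (min_width=8, slack=4)
Line 12: ['adventures'] (min_width=10, slack=2)
Line 13: ['year', 'spoon'] (min_width=10, slack=2)
Line 14: ['warm', 'I'] (min_width=6, slack=6)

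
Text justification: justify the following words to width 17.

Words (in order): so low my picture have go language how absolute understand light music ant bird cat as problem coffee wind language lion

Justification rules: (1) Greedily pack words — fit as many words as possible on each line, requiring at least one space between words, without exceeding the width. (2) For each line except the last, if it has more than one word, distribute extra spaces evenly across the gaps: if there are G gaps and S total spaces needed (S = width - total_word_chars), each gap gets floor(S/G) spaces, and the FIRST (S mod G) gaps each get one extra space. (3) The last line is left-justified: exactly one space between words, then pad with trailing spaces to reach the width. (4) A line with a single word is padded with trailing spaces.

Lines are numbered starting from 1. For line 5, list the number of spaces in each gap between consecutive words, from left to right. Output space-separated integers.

Answer: 3 2

Derivation:
Line 1: ['so', 'low', 'my', 'picture'] (min_width=17, slack=0)
Line 2: ['have', 'go', 'language'] (min_width=16, slack=1)
Line 3: ['how', 'absolute'] (min_width=12, slack=5)
Line 4: ['understand', 'light'] (min_width=16, slack=1)
Line 5: ['music', 'ant', 'bird'] (min_width=14, slack=3)
Line 6: ['cat', 'as', 'problem'] (min_width=14, slack=3)
Line 7: ['coffee', 'wind'] (min_width=11, slack=6)
Line 8: ['language', 'lion'] (min_width=13, slack=4)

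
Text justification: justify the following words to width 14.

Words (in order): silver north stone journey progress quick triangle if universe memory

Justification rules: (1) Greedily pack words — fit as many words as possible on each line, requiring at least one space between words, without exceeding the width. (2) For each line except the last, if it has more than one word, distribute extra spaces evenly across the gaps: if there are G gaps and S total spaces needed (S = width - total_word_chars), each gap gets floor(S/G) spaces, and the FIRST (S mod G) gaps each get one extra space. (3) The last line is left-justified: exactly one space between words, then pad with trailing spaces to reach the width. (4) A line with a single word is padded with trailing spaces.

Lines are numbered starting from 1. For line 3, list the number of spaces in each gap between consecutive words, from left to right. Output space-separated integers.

Line 1: ['silver', 'north'] (min_width=12, slack=2)
Line 2: ['stone', 'journey'] (min_width=13, slack=1)
Line 3: ['progress', 'quick'] (min_width=14, slack=0)
Line 4: ['triangle', 'if'] (min_width=11, slack=3)
Line 5: ['universe'] (min_width=8, slack=6)
Line 6: ['memory'] (min_width=6, slack=8)

Answer: 1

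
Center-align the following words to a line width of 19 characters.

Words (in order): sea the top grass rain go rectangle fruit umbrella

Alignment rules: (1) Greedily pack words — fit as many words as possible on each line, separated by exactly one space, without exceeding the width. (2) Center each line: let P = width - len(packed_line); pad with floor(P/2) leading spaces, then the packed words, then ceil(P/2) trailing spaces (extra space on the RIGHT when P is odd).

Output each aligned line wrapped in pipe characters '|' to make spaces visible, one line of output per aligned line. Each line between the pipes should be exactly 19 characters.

Answer: | sea the top grass |
| rain go rectangle |
|  fruit umbrella   |

Derivation:
Line 1: ['sea', 'the', 'top', 'grass'] (min_width=17, slack=2)
Line 2: ['rain', 'go', 'rectangle'] (min_width=17, slack=2)
Line 3: ['fruit', 'umbrella'] (min_width=14, slack=5)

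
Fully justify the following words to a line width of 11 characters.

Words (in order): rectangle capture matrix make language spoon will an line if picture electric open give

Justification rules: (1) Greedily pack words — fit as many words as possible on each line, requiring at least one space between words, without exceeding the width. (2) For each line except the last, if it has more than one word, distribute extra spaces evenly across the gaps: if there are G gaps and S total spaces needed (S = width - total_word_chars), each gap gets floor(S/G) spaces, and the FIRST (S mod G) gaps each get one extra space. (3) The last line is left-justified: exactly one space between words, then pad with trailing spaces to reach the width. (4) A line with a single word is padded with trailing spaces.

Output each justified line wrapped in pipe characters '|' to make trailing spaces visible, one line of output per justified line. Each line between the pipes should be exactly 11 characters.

Line 1: ['rectangle'] (min_width=9, slack=2)
Line 2: ['capture'] (min_width=7, slack=4)
Line 3: ['matrix', 'make'] (min_width=11, slack=0)
Line 4: ['language'] (min_width=8, slack=3)
Line 5: ['spoon', 'will'] (min_width=10, slack=1)
Line 6: ['an', 'line', 'if'] (min_width=10, slack=1)
Line 7: ['picture'] (min_width=7, slack=4)
Line 8: ['electric'] (min_width=8, slack=3)
Line 9: ['open', 'give'] (min_width=9, slack=2)

Answer: |rectangle  |
|capture    |
|matrix make|
|language   |
|spoon  will|
|an  line if|
|picture    |
|electric   |
|open give  |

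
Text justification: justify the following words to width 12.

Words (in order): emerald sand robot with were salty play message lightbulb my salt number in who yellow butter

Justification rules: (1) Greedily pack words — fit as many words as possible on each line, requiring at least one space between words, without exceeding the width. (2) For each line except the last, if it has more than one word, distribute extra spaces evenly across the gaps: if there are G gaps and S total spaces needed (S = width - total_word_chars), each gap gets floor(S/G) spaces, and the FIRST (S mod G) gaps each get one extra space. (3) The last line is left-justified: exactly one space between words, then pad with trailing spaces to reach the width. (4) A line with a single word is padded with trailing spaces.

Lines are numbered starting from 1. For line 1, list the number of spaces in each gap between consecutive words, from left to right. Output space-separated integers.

Answer: 1

Derivation:
Line 1: ['emerald', 'sand'] (min_width=12, slack=0)
Line 2: ['robot', 'with'] (min_width=10, slack=2)
Line 3: ['were', 'salty'] (min_width=10, slack=2)
Line 4: ['play', 'message'] (min_width=12, slack=0)
Line 5: ['lightbulb', 'my'] (min_width=12, slack=0)
Line 6: ['salt', 'number'] (min_width=11, slack=1)
Line 7: ['in', 'who'] (min_width=6, slack=6)
Line 8: ['yellow'] (min_width=6, slack=6)
Line 9: ['butter'] (min_width=6, slack=6)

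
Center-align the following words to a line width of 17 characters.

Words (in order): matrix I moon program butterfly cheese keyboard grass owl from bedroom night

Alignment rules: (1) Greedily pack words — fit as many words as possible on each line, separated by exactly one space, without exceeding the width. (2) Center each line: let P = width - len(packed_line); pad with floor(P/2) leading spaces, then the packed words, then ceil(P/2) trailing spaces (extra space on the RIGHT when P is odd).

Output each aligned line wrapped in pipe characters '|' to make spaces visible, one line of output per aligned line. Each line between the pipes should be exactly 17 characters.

Answer: |  matrix I moon  |
|program butterfly|
| cheese keyboard |
| grass owl from  |
|  bedroom night  |

Derivation:
Line 1: ['matrix', 'I', 'moon'] (min_width=13, slack=4)
Line 2: ['program', 'butterfly'] (min_width=17, slack=0)
Line 3: ['cheese', 'keyboard'] (min_width=15, slack=2)
Line 4: ['grass', 'owl', 'from'] (min_width=14, slack=3)
Line 5: ['bedroom', 'night'] (min_width=13, slack=4)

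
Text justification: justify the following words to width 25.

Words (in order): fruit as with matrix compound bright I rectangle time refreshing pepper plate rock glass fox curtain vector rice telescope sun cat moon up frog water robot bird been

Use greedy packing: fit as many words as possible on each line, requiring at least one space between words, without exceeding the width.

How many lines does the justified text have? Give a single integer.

Line 1: ['fruit', 'as', 'with', 'matrix'] (min_width=20, slack=5)
Line 2: ['compound', 'bright', 'I'] (min_width=17, slack=8)
Line 3: ['rectangle', 'time', 'refreshing'] (min_width=25, slack=0)
Line 4: ['pepper', 'plate', 'rock', 'glass'] (min_width=23, slack=2)
Line 5: ['fox', 'curtain', 'vector', 'rice'] (min_width=23, slack=2)
Line 6: ['telescope', 'sun', 'cat', 'moon', 'up'] (min_width=25, slack=0)
Line 7: ['frog', 'water', 'robot', 'bird'] (min_width=21, slack=4)
Line 8: ['been'] (min_width=4, slack=21)
Total lines: 8

Answer: 8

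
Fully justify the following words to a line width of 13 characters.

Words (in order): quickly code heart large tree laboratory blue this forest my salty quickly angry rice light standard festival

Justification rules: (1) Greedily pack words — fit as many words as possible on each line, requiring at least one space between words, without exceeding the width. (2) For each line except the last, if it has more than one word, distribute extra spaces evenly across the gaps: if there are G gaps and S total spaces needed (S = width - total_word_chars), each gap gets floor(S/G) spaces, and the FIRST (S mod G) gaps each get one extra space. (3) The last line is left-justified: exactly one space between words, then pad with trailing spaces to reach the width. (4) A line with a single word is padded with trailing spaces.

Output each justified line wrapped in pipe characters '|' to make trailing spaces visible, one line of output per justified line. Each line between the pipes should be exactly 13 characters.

Answer: |quickly  code|
|heart   large|
|tree         |
|laboratory   |
|blue     this|
|forest     my|
|salty quickly|
|angry    rice|
|light        |
|standard     |
|festival     |

Derivation:
Line 1: ['quickly', 'code'] (min_width=12, slack=1)
Line 2: ['heart', 'large'] (min_width=11, slack=2)
Line 3: ['tree'] (min_width=4, slack=9)
Line 4: ['laboratory'] (min_width=10, slack=3)
Line 5: ['blue', 'this'] (min_width=9, slack=4)
Line 6: ['forest', 'my'] (min_width=9, slack=4)
Line 7: ['salty', 'quickly'] (min_width=13, slack=0)
Line 8: ['angry', 'rice'] (min_width=10, slack=3)
Line 9: ['light'] (min_width=5, slack=8)
Line 10: ['standard'] (min_width=8, slack=5)
Line 11: ['festival'] (min_width=8, slack=5)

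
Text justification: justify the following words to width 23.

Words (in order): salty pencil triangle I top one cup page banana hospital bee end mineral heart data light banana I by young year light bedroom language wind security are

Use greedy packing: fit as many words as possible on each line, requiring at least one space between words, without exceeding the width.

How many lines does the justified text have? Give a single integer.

Line 1: ['salty', 'pencil', 'triangle', 'I'] (min_width=23, slack=0)
Line 2: ['top', 'one', 'cup', 'page', 'banana'] (min_width=23, slack=0)
Line 3: ['hospital', 'bee', 'end'] (min_width=16, slack=7)
Line 4: ['mineral', 'heart', 'data'] (min_width=18, slack=5)
Line 5: ['light', 'banana', 'I', 'by', 'young'] (min_width=23, slack=0)
Line 6: ['year', 'light', 'bedroom'] (min_width=18, slack=5)
Line 7: ['language', 'wind', 'security'] (min_width=22, slack=1)
Line 8: ['are'] (min_width=3, slack=20)
Total lines: 8

Answer: 8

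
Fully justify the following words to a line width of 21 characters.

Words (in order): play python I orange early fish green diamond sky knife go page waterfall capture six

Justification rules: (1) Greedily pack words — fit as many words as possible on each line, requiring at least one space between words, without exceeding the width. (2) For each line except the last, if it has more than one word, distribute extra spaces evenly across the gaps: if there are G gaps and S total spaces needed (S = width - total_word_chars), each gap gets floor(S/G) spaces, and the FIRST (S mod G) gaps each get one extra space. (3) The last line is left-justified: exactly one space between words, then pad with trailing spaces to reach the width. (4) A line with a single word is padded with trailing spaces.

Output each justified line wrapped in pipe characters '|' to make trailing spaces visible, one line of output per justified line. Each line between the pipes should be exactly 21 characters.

Line 1: ['play', 'python', 'I', 'orange'] (min_width=20, slack=1)
Line 2: ['early', 'fish', 'green'] (min_width=16, slack=5)
Line 3: ['diamond', 'sky', 'knife', 'go'] (min_width=20, slack=1)
Line 4: ['page', 'waterfall'] (min_width=14, slack=7)
Line 5: ['capture', 'six'] (min_width=11, slack=10)

Answer: |play  python I orange|
|early    fish   green|
|diamond  sky knife go|
|page        waterfall|
|capture six          |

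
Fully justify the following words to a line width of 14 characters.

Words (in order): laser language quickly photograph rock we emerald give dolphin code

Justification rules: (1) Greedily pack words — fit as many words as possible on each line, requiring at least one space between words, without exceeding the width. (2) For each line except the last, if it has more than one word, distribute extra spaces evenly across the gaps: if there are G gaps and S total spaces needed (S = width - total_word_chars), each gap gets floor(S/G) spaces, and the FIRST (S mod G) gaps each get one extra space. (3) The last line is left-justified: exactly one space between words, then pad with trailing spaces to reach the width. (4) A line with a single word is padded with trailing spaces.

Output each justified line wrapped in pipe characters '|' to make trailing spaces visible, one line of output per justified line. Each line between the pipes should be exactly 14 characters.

Line 1: ['laser', 'language'] (min_width=14, slack=0)
Line 2: ['quickly'] (min_width=7, slack=7)
Line 3: ['photograph'] (min_width=10, slack=4)
Line 4: ['rock', 'we'] (min_width=7, slack=7)
Line 5: ['emerald', 'give'] (min_width=12, slack=2)
Line 6: ['dolphin', 'code'] (min_width=12, slack=2)

Answer: |laser language|
|quickly       |
|photograph    |
|rock        we|
|emerald   give|
|dolphin code  |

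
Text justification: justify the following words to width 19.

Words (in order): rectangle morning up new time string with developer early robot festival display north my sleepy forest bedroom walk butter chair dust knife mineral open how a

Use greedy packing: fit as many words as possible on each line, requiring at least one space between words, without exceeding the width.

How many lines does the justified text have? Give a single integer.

Answer: 10

Derivation:
Line 1: ['rectangle', 'morning'] (min_width=17, slack=2)
Line 2: ['up', 'new', 'time', 'string'] (min_width=18, slack=1)
Line 3: ['with', 'developer'] (min_width=14, slack=5)
Line 4: ['early', 'robot'] (min_width=11, slack=8)
Line 5: ['festival', 'display'] (min_width=16, slack=3)
Line 6: ['north', 'my', 'sleepy'] (min_width=15, slack=4)
Line 7: ['forest', 'bedroom', 'walk'] (min_width=19, slack=0)
Line 8: ['butter', 'chair', 'dust'] (min_width=17, slack=2)
Line 9: ['knife', 'mineral', 'open'] (min_width=18, slack=1)
Line 10: ['how', 'a'] (min_width=5, slack=14)
Total lines: 10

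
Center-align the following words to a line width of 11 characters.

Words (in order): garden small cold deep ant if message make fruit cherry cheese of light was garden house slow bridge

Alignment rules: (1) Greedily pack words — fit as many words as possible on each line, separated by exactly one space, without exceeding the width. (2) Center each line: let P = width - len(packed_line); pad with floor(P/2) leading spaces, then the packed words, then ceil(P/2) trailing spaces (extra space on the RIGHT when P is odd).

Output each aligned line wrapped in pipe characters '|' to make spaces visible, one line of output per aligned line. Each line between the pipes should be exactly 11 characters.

Line 1: ['garden'] (min_width=6, slack=5)
Line 2: ['small', 'cold'] (min_width=10, slack=1)
Line 3: ['deep', 'ant', 'if'] (min_width=11, slack=0)
Line 4: ['message'] (min_width=7, slack=4)
Line 5: ['make', 'fruit'] (min_width=10, slack=1)
Line 6: ['cherry'] (min_width=6, slack=5)
Line 7: ['cheese', 'of'] (min_width=9, slack=2)
Line 8: ['light', 'was'] (min_width=9, slack=2)
Line 9: ['garden'] (min_width=6, slack=5)
Line 10: ['house', 'slow'] (min_width=10, slack=1)
Line 11: ['bridge'] (min_width=6, slack=5)

Answer: |  garden   |
|small cold |
|deep ant if|
|  message  |
|make fruit |
|  cherry   |
| cheese of |
| light was |
|  garden   |
|house slow |
|  bridge   |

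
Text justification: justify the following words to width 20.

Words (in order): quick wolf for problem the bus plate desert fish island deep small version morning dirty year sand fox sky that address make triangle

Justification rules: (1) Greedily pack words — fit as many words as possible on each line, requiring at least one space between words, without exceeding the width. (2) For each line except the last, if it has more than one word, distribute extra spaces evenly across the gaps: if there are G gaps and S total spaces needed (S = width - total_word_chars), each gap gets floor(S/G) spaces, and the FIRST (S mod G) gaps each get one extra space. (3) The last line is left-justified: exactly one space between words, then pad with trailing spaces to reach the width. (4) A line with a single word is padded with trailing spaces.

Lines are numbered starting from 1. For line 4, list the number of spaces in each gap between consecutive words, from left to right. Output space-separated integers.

Line 1: ['quick', 'wolf', 'for'] (min_width=14, slack=6)
Line 2: ['problem', 'the', 'bus'] (min_width=15, slack=5)
Line 3: ['plate', 'desert', 'fish'] (min_width=17, slack=3)
Line 4: ['island', 'deep', 'small'] (min_width=17, slack=3)
Line 5: ['version', 'morning'] (min_width=15, slack=5)
Line 6: ['dirty', 'year', 'sand', 'fox'] (min_width=19, slack=1)
Line 7: ['sky', 'that', 'address'] (min_width=16, slack=4)
Line 8: ['make', 'triangle'] (min_width=13, slack=7)

Answer: 3 2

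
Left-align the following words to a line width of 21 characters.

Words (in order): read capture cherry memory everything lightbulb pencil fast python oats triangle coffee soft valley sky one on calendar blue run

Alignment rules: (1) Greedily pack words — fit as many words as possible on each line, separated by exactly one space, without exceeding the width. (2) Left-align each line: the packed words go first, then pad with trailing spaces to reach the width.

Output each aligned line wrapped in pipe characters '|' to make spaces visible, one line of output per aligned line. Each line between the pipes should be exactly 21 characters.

Answer: |read capture cherry  |
|memory everything    |
|lightbulb pencil fast|
|python oats triangle |
|coffee soft valley   |
|sky one on calendar  |
|blue run             |

Derivation:
Line 1: ['read', 'capture', 'cherry'] (min_width=19, slack=2)
Line 2: ['memory', 'everything'] (min_width=17, slack=4)
Line 3: ['lightbulb', 'pencil', 'fast'] (min_width=21, slack=0)
Line 4: ['python', 'oats', 'triangle'] (min_width=20, slack=1)
Line 5: ['coffee', 'soft', 'valley'] (min_width=18, slack=3)
Line 6: ['sky', 'one', 'on', 'calendar'] (min_width=19, slack=2)
Line 7: ['blue', 'run'] (min_width=8, slack=13)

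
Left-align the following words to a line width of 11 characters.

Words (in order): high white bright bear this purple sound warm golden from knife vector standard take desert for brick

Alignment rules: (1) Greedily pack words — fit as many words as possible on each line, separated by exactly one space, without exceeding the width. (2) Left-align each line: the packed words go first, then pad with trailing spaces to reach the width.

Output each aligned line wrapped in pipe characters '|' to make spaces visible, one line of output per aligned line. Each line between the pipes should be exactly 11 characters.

Line 1: ['high', 'white'] (min_width=10, slack=1)
Line 2: ['bright', 'bear'] (min_width=11, slack=0)
Line 3: ['this', 'purple'] (min_width=11, slack=0)
Line 4: ['sound', 'warm'] (min_width=10, slack=1)
Line 5: ['golden', 'from'] (min_width=11, slack=0)
Line 6: ['knife'] (min_width=5, slack=6)
Line 7: ['vector'] (min_width=6, slack=5)
Line 8: ['standard'] (min_width=8, slack=3)
Line 9: ['take', 'desert'] (min_width=11, slack=0)
Line 10: ['for', 'brick'] (min_width=9, slack=2)

Answer: |high white |
|bright bear|
|this purple|
|sound warm |
|golden from|
|knife      |
|vector     |
|standard   |
|take desert|
|for brick  |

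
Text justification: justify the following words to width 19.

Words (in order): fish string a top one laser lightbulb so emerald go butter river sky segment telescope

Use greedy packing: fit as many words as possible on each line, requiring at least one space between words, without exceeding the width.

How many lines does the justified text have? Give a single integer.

Line 1: ['fish', 'string', 'a', 'top'] (min_width=17, slack=2)
Line 2: ['one', 'laser', 'lightbulb'] (min_width=19, slack=0)
Line 3: ['so', 'emerald', 'go'] (min_width=13, slack=6)
Line 4: ['butter', 'river', 'sky'] (min_width=16, slack=3)
Line 5: ['segment', 'telescope'] (min_width=17, slack=2)
Total lines: 5

Answer: 5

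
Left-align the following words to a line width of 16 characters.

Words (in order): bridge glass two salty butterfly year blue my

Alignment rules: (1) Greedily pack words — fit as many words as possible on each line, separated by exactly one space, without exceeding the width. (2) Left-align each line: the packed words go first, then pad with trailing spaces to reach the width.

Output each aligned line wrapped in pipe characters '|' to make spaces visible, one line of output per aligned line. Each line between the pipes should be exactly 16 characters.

Answer: |bridge glass two|
|salty butterfly |
|year blue my    |

Derivation:
Line 1: ['bridge', 'glass', 'two'] (min_width=16, slack=0)
Line 2: ['salty', 'butterfly'] (min_width=15, slack=1)
Line 3: ['year', 'blue', 'my'] (min_width=12, slack=4)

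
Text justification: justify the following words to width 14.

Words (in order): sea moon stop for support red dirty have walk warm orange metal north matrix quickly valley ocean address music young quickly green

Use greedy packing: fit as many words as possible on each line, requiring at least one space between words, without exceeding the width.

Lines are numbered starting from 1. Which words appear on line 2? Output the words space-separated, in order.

Answer: for support

Derivation:
Line 1: ['sea', 'moon', 'stop'] (min_width=13, slack=1)
Line 2: ['for', 'support'] (min_width=11, slack=3)
Line 3: ['red', 'dirty', 'have'] (min_width=14, slack=0)
Line 4: ['walk', 'warm'] (min_width=9, slack=5)
Line 5: ['orange', 'metal'] (min_width=12, slack=2)
Line 6: ['north', 'matrix'] (min_width=12, slack=2)
Line 7: ['quickly', 'valley'] (min_width=14, slack=0)
Line 8: ['ocean', 'address'] (min_width=13, slack=1)
Line 9: ['music', 'young'] (min_width=11, slack=3)
Line 10: ['quickly', 'green'] (min_width=13, slack=1)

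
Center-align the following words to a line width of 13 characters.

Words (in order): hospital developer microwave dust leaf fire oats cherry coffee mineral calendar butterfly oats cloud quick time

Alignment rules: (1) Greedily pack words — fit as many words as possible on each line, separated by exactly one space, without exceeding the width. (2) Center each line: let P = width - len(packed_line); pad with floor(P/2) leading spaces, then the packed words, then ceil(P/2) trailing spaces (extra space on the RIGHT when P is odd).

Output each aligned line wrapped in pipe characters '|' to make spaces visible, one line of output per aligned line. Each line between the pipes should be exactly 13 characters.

Answer: |  hospital   |
|  developer  |
|  microwave  |
|  dust leaf  |
|  fire oats  |
|cherry coffee|
|   mineral   |
|  calendar   |
|  butterfly  |
| oats cloud  |
| quick time  |

Derivation:
Line 1: ['hospital'] (min_width=8, slack=5)
Line 2: ['developer'] (min_width=9, slack=4)
Line 3: ['microwave'] (min_width=9, slack=4)
Line 4: ['dust', 'leaf'] (min_width=9, slack=4)
Line 5: ['fire', 'oats'] (min_width=9, slack=4)
Line 6: ['cherry', 'coffee'] (min_width=13, slack=0)
Line 7: ['mineral'] (min_width=7, slack=6)
Line 8: ['calendar'] (min_width=8, slack=5)
Line 9: ['butterfly'] (min_width=9, slack=4)
Line 10: ['oats', 'cloud'] (min_width=10, slack=3)
Line 11: ['quick', 'time'] (min_width=10, slack=3)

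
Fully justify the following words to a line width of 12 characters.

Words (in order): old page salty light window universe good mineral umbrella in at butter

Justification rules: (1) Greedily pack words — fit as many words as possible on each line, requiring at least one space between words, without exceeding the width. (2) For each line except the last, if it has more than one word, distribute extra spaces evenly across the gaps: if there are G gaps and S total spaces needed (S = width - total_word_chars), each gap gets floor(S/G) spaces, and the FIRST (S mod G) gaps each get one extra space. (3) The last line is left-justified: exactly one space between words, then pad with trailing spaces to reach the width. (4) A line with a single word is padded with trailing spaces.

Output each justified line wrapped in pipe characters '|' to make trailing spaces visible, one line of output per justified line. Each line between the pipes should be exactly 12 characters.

Line 1: ['old', 'page'] (min_width=8, slack=4)
Line 2: ['salty', 'light'] (min_width=11, slack=1)
Line 3: ['window'] (min_width=6, slack=6)
Line 4: ['universe'] (min_width=8, slack=4)
Line 5: ['good', 'mineral'] (min_width=12, slack=0)
Line 6: ['umbrella', 'in'] (min_width=11, slack=1)
Line 7: ['at', 'butter'] (min_width=9, slack=3)

Answer: |old     page|
|salty  light|
|window      |
|universe    |
|good mineral|
|umbrella  in|
|at butter   |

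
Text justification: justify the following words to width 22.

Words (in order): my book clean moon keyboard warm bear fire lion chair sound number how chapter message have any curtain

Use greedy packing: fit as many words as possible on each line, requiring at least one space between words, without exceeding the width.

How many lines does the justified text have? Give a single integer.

Line 1: ['my', 'book', 'clean', 'moon'] (min_width=18, slack=4)
Line 2: ['keyboard', 'warm', 'bear'] (min_width=18, slack=4)
Line 3: ['fire', 'lion', 'chair', 'sound'] (min_width=21, slack=1)
Line 4: ['number', 'how', 'chapter'] (min_width=18, slack=4)
Line 5: ['message', 'have', 'any'] (min_width=16, slack=6)
Line 6: ['curtain'] (min_width=7, slack=15)
Total lines: 6

Answer: 6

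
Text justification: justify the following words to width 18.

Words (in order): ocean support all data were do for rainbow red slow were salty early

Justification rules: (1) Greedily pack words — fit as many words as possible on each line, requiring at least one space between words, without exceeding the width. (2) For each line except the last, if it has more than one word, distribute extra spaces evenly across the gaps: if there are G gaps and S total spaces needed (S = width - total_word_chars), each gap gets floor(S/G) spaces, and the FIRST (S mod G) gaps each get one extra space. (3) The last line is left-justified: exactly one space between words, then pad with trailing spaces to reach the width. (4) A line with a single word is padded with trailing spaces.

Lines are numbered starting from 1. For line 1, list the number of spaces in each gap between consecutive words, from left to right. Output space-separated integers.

Line 1: ['ocean', 'support', 'all'] (min_width=17, slack=1)
Line 2: ['data', 'were', 'do', 'for'] (min_width=16, slack=2)
Line 3: ['rainbow', 'red', 'slow'] (min_width=16, slack=2)
Line 4: ['were', 'salty', 'early'] (min_width=16, slack=2)

Answer: 2 1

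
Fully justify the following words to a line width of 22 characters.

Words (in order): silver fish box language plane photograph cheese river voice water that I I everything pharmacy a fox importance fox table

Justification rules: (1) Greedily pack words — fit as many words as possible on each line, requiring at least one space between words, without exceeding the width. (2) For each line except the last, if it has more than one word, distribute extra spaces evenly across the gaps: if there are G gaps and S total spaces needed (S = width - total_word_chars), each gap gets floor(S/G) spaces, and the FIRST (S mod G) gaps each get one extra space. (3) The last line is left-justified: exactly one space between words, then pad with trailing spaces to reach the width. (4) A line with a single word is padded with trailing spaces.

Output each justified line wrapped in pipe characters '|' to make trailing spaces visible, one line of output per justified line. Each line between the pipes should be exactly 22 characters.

Answer: |silver     fish    box|
|language         plane|
|photograph      cheese|
|river voice water that|
|I     I     everything|
|pharmacy     a     fox|
|importance fox table  |

Derivation:
Line 1: ['silver', 'fish', 'box'] (min_width=15, slack=7)
Line 2: ['language', 'plane'] (min_width=14, slack=8)
Line 3: ['photograph', 'cheese'] (min_width=17, slack=5)
Line 4: ['river', 'voice', 'water', 'that'] (min_width=22, slack=0)
Line 5: ['I', 'I', 'everything'] (min_width=14, slack=8)
Line 6: ['pharmacy', 'a', 'fox'] (min_width=14, slack=8)
Line 7: ['importance', 'fox', 'table'] (min_width=20, slack=2)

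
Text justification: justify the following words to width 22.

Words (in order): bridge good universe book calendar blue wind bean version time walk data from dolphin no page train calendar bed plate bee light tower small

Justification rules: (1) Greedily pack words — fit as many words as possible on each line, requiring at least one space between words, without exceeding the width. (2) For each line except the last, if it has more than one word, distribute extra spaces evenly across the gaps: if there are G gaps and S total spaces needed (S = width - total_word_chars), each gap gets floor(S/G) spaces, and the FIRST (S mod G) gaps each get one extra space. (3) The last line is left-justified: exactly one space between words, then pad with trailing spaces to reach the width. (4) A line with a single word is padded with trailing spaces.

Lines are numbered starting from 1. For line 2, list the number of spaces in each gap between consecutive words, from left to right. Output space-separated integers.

Answer: 3 3

Derivation:
Line 1: ['bridge', 'good', 'universe'] (min_width=20, slack=2)
Line 2: ['book', 'calendar', 'blue'] (min_width=18, slack=4)
Line 3: ['wind', 'bean', 'version', 'time'] (min_width=22, slack=0)
Line 4: ['walk', 'data', 'from', 'dolphin'] (min_width=22, slack=0)
Line 5: ['no', 'page', 'train', 'calendar'] (min_width=22, slack=0)
Line 6: ['bed', 'plate', 'bee', 'light'] (min_width=19, slack=3)
Line 7: ['tower', 'small'] (min_width=11, slack=11)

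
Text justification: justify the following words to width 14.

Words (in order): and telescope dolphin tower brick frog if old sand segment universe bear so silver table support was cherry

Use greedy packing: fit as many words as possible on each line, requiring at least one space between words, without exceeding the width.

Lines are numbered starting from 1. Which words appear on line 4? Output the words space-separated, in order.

Line 1: ['and', 'telescope'] (min_width=13, slack=1)
Line 2: ['dolphin', 'tower'] (min_width=13, slack=1)
Line 3: ['brick', 'frog', 'if'] (min_width=13, slack=1)
Line 4: ['old', 'sand'] (min_width=8, slack=6)
Line 5: ['segment'] (min_width=7, slack=7)
Line 6: ['universe', 'bear'] (min_width=13, slack=1)
Line 7: ['so', 'silver'] (min_width=9, slack=5)
Line 8: ['table', 'support'] (min_width=13, slack=1)
Line 9: ['was', 'cherry'] (min_width=10, slack=4)

Answer: old sand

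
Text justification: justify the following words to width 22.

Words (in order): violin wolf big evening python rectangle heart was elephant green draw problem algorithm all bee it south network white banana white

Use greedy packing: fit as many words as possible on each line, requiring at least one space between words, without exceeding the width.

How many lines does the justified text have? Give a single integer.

Answer: 7

Derivation:
Line 1: ['violin', 'wolf', 'big'] (min_width=15, slack=7)
Line 2: ['evening', 'python'] (min_width=14, slack=8)
Line 3: ['rectangle', 'heart', 'was'] (min_width=19, slack=3)
Line 4: ['elephant', 'green', 'draw'] (min_width=19, slack=3)
Line 5: ['problem', 'algorithm', 'all'] (min_width=21, slack=1)
Line 6: ['bee', 'it', 'south', 'network'] (min_width=20, slack=2)
Line 7: ['white', 'banana', 'white'] (min_width=18, slack=4)
Total lines: 7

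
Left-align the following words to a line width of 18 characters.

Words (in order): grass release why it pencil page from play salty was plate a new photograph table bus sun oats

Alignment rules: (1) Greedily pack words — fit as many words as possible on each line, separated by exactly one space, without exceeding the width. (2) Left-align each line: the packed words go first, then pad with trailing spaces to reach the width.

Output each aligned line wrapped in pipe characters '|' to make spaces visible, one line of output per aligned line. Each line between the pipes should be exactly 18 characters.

Answer: |grass release why |
|it pencil page    |
|from play salty   |
|was plate a new   |
|photograph table  |
|bus sun oats      |

Derivation:
Line 1: ['grass', 'release', 'why'] (min_width=17, slack=1)
Line 2: ['it', 'pencil', 'page'] (min_width=14, slack=4)
Line 3: ['from', 'play', 'salty'] (min_width=15, slack=3)
Line 4: ['was', 'plate', 'a', 'new'] (min_width=15, slack=3)
Line 5: ['photograph', 'table'] (min_width=16, slack=2)
Line 6: ['bus', 'sun', 'oats'] (min_width=12, slack=6)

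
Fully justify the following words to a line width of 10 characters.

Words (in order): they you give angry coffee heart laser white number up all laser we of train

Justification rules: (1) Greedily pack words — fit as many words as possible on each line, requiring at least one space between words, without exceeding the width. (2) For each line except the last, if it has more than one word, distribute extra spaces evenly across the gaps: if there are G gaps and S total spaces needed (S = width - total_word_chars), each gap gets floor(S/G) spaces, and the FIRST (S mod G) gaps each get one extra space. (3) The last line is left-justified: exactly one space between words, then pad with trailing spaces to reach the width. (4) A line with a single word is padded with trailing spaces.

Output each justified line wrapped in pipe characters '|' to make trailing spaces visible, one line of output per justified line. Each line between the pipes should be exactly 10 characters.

Line 1: ['they', 'you'] (min_width=8, slack=2)
Line 2: ['give', 'angry'] (min_width=10, slack=0)
Line 3: ['coffee'] (min_width=6, slack=4)
Line 4: ['heart'] (min_width=5, slack=5)
Line 5: ['laser'] (min_width=5, slack=5)
Line 6: ['white'] (min_width=5, slack=5)
Line 7: ['number', 'up'] (min_width=9, slack=1)
Line 8: ['all', 'laser'] (min_width=9, slack=1)
Line 9: ['we', 'of'] (min_width=5, slack=5)
Line 10: ['train'] (min_width=5, slack=5)

Answer: |they   you|
|give angry|
|coffee    |
|heart     |
|laser     |
|white     |
|number  up|
|all  laser|
|we      of|
|train     |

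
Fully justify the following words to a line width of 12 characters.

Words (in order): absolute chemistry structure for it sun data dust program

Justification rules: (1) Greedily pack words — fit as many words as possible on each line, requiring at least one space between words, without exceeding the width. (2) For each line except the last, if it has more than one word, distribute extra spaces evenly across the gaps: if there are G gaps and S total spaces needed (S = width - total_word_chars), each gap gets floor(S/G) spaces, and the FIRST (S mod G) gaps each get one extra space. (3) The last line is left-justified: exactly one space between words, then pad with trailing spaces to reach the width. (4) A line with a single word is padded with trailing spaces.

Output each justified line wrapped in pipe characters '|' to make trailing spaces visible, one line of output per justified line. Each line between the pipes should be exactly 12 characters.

Answer: |absolute    |
|chemistry   |
|structure   |
|for  it  sun|
|data    dust|
|program     |

Derivation:
Line 1: ['absolute'] (min_width=8, slack=4)
Line 2: ['chemistry'] (min_width=9, slack=3)
Line 3: ['structure'] (min_width=9, slack=3)
Line 4: ['for', 'it', 'sun'] (min_width=10, slack=2)
Line 5: ['data', 'dust'] (min_width=9, slack=3)
Line 6: ['program'] (min_width=7, slack=5)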